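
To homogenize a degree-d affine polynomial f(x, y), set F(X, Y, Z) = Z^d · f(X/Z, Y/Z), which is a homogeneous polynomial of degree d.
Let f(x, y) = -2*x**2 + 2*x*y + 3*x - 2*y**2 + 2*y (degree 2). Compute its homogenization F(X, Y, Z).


F(X, Y, Z) = -2*X**2 + 2*X*Y + 3*X*Z - 2*Y**2 + 2*Y*Z

deg(f) = 2.
Substitute x = X/Z, y = Y/Z into f, then multiply by Z^2.
  monomial -2·x^2·y^0 ↦ -2·X^2·Y^0·Z^0.
  monomial 2·x^1·y^1 ↦ 2·X^1·Y^1·Z^0.
  monomial 3·x^1·y^0 ↦ 3·X^1·Y^0·Z^1.
  monomial -2·x^0·y^2 ↦ -2·X^0·Y^2·Z^0.
  monomial 2·x^0·y^1 ↦ 2·X^0·Y^1·Z^1.
Collecting: F(X, Y, Z) = -2*X**2 + 2*X*Y + 3*X*Z - 2*Y**2 + 2*Y*Z.


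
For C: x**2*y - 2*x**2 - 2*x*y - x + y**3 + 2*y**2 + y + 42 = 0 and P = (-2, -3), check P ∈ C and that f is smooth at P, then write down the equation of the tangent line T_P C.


Tangent line at P: 25*x + 24*y + 122 = 0.

Step 1: f(-2, -3) = 0, so P lies on C.
Step 2: partial derivatives
  f_x(x, y) = 2*x*y - 4*x - 2*y - 1, f_y(x, y) = x**2 - 2*x + 3*y**2 + 4*y + 1.
  f_x(P) = 25, f_y(P) = 24 (gradient nonzero, so P is smooth).
Step 3: tangent line at P: 25·(x − -2) + 24·(y − -3) = 0.
Expanding: 25*x + 24*y + 122 = 0.


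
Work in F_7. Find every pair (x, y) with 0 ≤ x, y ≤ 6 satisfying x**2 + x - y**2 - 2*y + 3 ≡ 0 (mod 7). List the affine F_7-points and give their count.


Affine F_7-points: {(0, 1), (0, 4), (3, 2), (3, 3), (6, 1), (6, 4)}; count = 6.

For each of the 49 pairs (x, y) ∈ F_7², evaluate f(x, y) mod 7. Record the zeros.
  x = 0: [0↦3, 1↦0, 2↦2, 3↦2, 4↦0, 5↦3, 6↦4]  zeros at y ∈ {1, 4}
  x = 1: [0↦5, 1↦2, 2↦4, 3↦4, 4↦2, 5↦5, 6↦6]  zeros at y ∈ ∅
  x = 2: [0↦2, 1↦6, 2↦1, 3↦1, 4↦6, 5↦2, 6↦3]  zeros at y ∈ ∅
  x = 3: [0↦1, 1↦5, 2↦0, 3↦0, 4↦5, 5↦1, 6↦2]  zeros at y ∈ {2, 3}
  x = 4: [0↦2, 1↦6, 2↦1, 3↦1, 4↦6, 5↦2, 6↦3]  zeros at y ∈ ∅
  x = 5: [0↦5, 1↦2, 2↦4, 3↦4, 4↦2, 5↦5, 6↦6]  zeros at y ∈ ∅
  x = 6: [0↦3, 1↦0, 2↦2, 3↦2, 4↦0, 5↦3, 6↦4]  zeros at y ∈ {1, 4}
Collecting zeros: affine points = {(0, 1), (0, 4), (3, 2), (3, 3), (6, 1), (6, 4)}.
Total count |C(F_7)_aff| = 6.


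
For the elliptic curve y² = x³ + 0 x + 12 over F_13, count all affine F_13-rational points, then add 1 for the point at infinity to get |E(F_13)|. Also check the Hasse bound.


Affine points = {(0, 5), (0, 8), (1, 0), (3, 0), (7, 2), (7, 11), (8, 2), (8, 11), (9, 0), (11, 2), (11, 11)}; affine count = 11; |E(F_13)| = 12.

Discriminant check: Δ ∝ 4a³ + 27b² = 4·0³ + 27·12² = 4·0 + 27·144 ≡ 1 (mod 13). Nonzero ⇒ E is nonsingular.
For each x ∈ F_13, compute rhs = x³ + 0·x + 12 mod 13, then count y ∈ F_13 with y² ≡ rhs.
  x = 0: rhs = 12, matching y values: 5, 8 (2 points).
  x = 1: rhs = 0, matching y values: 0 (1 points).
  x = 2: rhs = 7, matching y values: none (0 points).
  x = 3: rhs = 0, matching y values: 0 (1 points).
  x = 4: rhs = 11, matching y values: none (0 points).
  x = 5: rhs = 7, matching y values: none (0 points).
  x = 6: rhs = 7, matching y values: none (0 points).
  x = 7: rhs = 4, matching y values: 2, 11 (2 points).
  x = 8: rhs = 4, matching y values: 2, 11 (2 points).
  x = 9: rhs = 0, matching y values: 0 (1 points).
  x = 10: rhs = 11, matching y values: none (0 points).
  x = 11: rhs = 4, matching y values: 2, 11 (2 points).
  x = 12: rhs = 11, matching y values: none (0 points).
Total affine count: 11.
Full point count |E(F_13)| = 11 + 1 = 12.
Hasse bound: |12 − (13+1)| = |-2| = 2 ≤ 2√13 ≈ 7.2111 ✓.


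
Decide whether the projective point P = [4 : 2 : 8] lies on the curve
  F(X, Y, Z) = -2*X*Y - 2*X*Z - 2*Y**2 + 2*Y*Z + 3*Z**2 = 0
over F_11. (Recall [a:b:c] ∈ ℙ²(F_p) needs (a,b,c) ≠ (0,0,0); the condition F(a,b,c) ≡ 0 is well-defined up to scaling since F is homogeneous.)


F(4,2,8) ≡ 4 (mod 11); P is NOT on the curve.

Evaluate F(4, 2, 8) term-by-term (mod 11).
  -2*X*Y ↦ -2·4·2·1 = -16
  -2*X*Z ↦ -2·4·1·8 = -64
  -2*Y**2 ↦ -2·1·4·1 = -8
  2*Y*Z ↦ 2·1·2·8 = 32
  3*Z**2 ↦ 3·1·1·64 = 192
Sum: F(4, 2, 8) = (-16) + (-64) + (-8) + (32) + (192) = 136.
Reducing mod 11: 136 ≡ 4 (mod 11).
Since F(a, b, c) ≡ 4 ≠ 0 (mod 11), P does NOT lie on the curve.


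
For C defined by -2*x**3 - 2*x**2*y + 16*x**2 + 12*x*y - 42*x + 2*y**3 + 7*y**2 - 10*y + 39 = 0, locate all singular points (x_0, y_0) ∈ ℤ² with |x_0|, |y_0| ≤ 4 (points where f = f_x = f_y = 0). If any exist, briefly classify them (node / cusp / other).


Singular points: {(3, -1)}; classification: cusp.

Compute partial derivatives:
  f_x = -6*x**2 - 4*x*y + 32*x + 12*y - 42.
  f_y = -2*x**2 + 12*x + 6*y**2 + 14*y - 10.
Scan x_0 ∈ {−4, ..., 4}. For each x_0, f_y(x_0, y) is a polynomial in y; find its integer roots y ∈ {−4, ..., 4}, then test f_x and f at those candidates.
  x = -4: f_y(-4, y) = 6*y**2 + 14*y - 90; no integer root y with |y| ≤ 4.
  x = -3: f_y(-3, y) = 6*y**2 + 14*y - 64; no integer root y with |y| ≤ 4.
  x = -2: f_y(-2, y) = 6*y**2 + 14*y - 42; no integer root y with |y| ≤ 4.
  x = -1: f_y(-1, y) = 6*y**2 + 14*y - 24; no integer root y with |y| ≤ 4.
  x = 0: f_y(0, y) = 6*y**2 + 14*y - 10; no integer root y with |y| ≤ 4.
  x = 1: f_y(1, y) = 6*y**2 + 14*y; vanishes at y ∈ {0}. (1, 0): f_x = -16 ≠ 0.
  x = 2: f_y(2, y) = 6*y**2 + 14*y + 6; no integer root y with |y| ≤ 4.
  x = 3: f_y(3, y) = 6*y**2 + 14*y + 8; vanishes at y ∈ {-1}. (3, -1): f_x = 0, f = 0 — SINGULAR.
  x = 4: f_y(4, y) = 6*y**2 + 14*y + 6; no integer root y with |y| ≤ 4.
Only singular point on the grid: (3, -1).
Classify: substitute x = 3 + u, y = -1 + v and expand: f = -2*u**3 - 2*u**2*v + 2*v**3 + v**2.
No constant or linear terms (consistent with a singular point). Quadratic part: v**2. Cubic part: -2*u**3 - 2*u**2*v + 2*v**3.
The quadratic part v**2 is a perfect square, so there is a single (double) tangent line v = 0, i.e. y = -1. Restricting the cubic part to that line (v = 0) leaves -2*u**3 ≠ 0, so f is not divisible by v and the branch is v² ≈ 2*u**3 to lowest order — this is a cusp.
Classification: cusp.


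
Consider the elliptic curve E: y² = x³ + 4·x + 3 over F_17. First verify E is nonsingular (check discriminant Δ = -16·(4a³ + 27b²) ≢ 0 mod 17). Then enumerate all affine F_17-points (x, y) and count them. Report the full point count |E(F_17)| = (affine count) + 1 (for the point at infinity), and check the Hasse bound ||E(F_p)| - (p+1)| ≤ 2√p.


Affine points = {(1, 5), (1, 12), (2, 6), (2, 11), (3, 5), (3, 12), (4, 7), (4, 10), (7, 0), (11, 1), (11, 16), (13, 5), (13, 12), (14, 7), (14, 10), (15, 2), (15, 15), (16, 7), (16, 10)}; affine count = 19; |E(F_17)| = 20.

Discriminant check: Δ ∝ 4a³ + 27b² = 4·4³ + 27·3² = 4·64 + 27·9 ≡ 6 (mod 17). Nonzero ⇒ E is nonsingular.
For each x ∈ F_17, compute rhs = x³ + 4·x + 3 mod 17, then count y ∈ F_17 with y² ≡ rhs.
  x = 0: rhs = 3, matching y values: none (0 points).
  x = 1: rhs = 8, matching y values: 5, 12 (2 points).
  x = 2: rhs = 2, matching y values: 6, 11 (2 points).
  x = 3: rhs = 8, matching y values: 5, 12 (2 points).
  x = 4: rhs = 15, matching y values: 7, 10 (2 points).
  x = 5: rhs = 12, matching y values: none (0 points).
  x = 6: rhs = 5, matching y values: none (0 points).
  x = 7: rhs = 0, matching y values: 0 (1 points).
  x = 8: rhs = 3, matching y values: none (0 points).
  x = 9: rhs = 3, matching y values: none (0 points).
  x = 10: rhs = 6, matching y values: none (0 points).
  x = 11: rhs = 1, matching y values: 1, 16 (2 points).
  x = 12: rhs = 11, matching y values: none (0 points).
  x = 13: rhs = 8, matching y values: 5, 12 (2 points).
  x = 14: rhs = 15, matching y values: 7, 10 (2 points).
  x = 15: rhs = 4, matching y values: 2, 15 (2 points).
  x = 16: rhs = 15, matching y values: 7, 10 (2 points).
Total affine count: 19.
Full point count |E(F_17)| = 19 + 1 = 20.
Hasse bound: |20 − (17+1)| = |2| = 2 ≤ 2√17 ≈ 8.2462 ✓.


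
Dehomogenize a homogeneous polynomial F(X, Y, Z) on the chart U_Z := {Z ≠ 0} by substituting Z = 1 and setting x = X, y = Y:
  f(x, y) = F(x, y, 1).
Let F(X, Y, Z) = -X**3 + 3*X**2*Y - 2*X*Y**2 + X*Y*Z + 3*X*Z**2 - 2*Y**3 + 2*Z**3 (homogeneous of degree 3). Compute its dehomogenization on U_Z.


f(x, y) = -x**3 + 3*x**2*y - 2*x*y**2 + x*y + 3*x - 2*y**3 + 2

On U_Z we set Z = 1. Each monomial c·X^i·Y^j·Z^k in F becomes c·x^i·y^j·1^k = c·x^i·y^j.
Substituting Z = 1: F(X, Y, 1) = -x**3 + 3*x**2*y - 2*x*y**2 + x*y + 3*x - 2*y**3 + 2.
Note: deg(f) ≤ deg(F) = 3; strict inequality happens when F is divisible by Z (lost terms).


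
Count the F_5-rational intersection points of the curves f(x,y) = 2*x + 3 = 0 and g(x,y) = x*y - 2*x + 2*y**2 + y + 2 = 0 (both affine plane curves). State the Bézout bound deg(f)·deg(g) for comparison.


Common zeros: {(1, 0), (1, 4)}; count = 2; Bézout bound = 2.

deg(f) = 1, deg(g) = 2, so Bézout bound = 2.
Scan x ∈ F_5. For each x, list the y ∈ F_5 with f(x, y) ≡ 0 and those with g(x, y) ≡ 0 (mod 5); the common zeros in that column are the intersection.
  x = 0: f ≡ 0 at y ∈ ∅; g ≡ 0 at y ∈ {1}; common: ∅.
  x = 1: f ≡ 0 at y ∈ {0, 1, 2, 3, 4}; g ≡ 0 at y ∈ {0, 4}; common: {0, 4}.
  x = 2: f ≡ 0 at y ∈ ∅; g ≡ 0 at y ∈ {3}; common: ∅.
  x = 3: f ≡ 0 at y ∈ ∅; g ≡ 0 at y ∈ ∅; common: ∅.
  x = 4: f ≡ 0 at y ∈ ∅; g ≡ 0 at y ∈ ∅; common: ∅.
Collecting: common zeros = {(1, 0), (1, 4)}, so the count is 2.
Comparison with the Bézout bound: 2 ≤ 2 = deg(f)·deg(g), as expected for curves with no common component (the bound is attained).


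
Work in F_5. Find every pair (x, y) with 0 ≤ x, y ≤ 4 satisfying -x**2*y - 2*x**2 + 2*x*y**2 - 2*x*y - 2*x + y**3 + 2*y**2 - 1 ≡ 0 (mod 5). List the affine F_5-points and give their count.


Affine F_5-points: {(0, 2), (0, 4), (1, 0), (2, 4), (3, 0), (3, 2)}; count = 6.

For each of the 25 pairs (x, y) ∈ F_5², evaluate f(x, y) mod 5. Record the zeros.
  x = 0: [0↦4, 1↦2, 2↦0, 3↦4, 4↦0]  zeros at y ∈ {2, 4}
  x = 1: [0↦0, 1↦2, 2↦3, 3↦4, 4↦1]  zeros at y ∈ {0}
  x = 2: [0↦2, 1↦1, 2↦3, 3↦4, 4↦0]  zeros at y ∈ {4}
  x = 3: [0↦0, 1↦4, 2↦0, 3↦4, 4↦2]  zeros at y ∈ {0, 2}
  x = 4: [0↦4, 1↦1, 2↦4, 3↦4, 4↦2]  zeros at y ∈ ∅
Collecting zeros: affine points = {(0, 2), (0, 4), (1, 0), (2, 4), (3, 0), (3, 2)}.
Total count |C(F_5)_aff| = 6.


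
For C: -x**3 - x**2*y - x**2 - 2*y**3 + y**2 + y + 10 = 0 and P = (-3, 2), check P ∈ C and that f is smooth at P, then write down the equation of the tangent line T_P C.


Tangent line at P: -9*x - 28*y + 29 = 0.

Step 1: f(-3, 2) = 0, so P lies on C.
Step 2: partial derivatives
  f_x(x, y) = -3*x**2 - 2*x*y - 2*x, f_y(x, y) = -x**2 - 6*y**2 + 2*y + 1.
  f_x(P) = -9, f_y(P) = -28 (gradient nonzero, so P is smooth).
Step 3: tangent line at P: -9·(x − -3) + -28·(y − 2) = 0.
Expanding: -9*x - 28*y + 29 = 0.


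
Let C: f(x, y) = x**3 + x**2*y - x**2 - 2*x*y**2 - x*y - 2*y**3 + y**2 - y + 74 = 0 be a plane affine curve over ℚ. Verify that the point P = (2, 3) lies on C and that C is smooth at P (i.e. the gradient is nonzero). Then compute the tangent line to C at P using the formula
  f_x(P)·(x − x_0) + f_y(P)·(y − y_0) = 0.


Tangent line at P: -x - 71*y + 215 = 0.

Step 1: f(2, 3) = 0, so P lies on C.
Step 2: partial derivatives
  f_x(x, y) = 3*x**2 + 2*x*y - 2*x - 2*y**2 - y, f_y(x, y) = x**2 - 4*x*y - x - 6*y**2 + 2*y - 1.
  f_x(P) = -1, f_y(P) = -71 (gradient nonzero, so P is smooth).
Step 3: tangent line at P: -1·(x − 2) + -71·(y − 3) = 0.
Expanding: -x - 71*y + 215 = 0.


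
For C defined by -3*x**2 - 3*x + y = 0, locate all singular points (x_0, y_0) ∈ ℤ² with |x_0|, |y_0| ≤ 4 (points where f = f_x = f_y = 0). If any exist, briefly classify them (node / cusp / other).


No singular points in the scanned grid; C is smooth there.

Compute partial derivatives:
  f_x = -6*x - 3.
  f_y = 1.
f_y = 1 is a nonzero constant, so f_y never vanishes: no point (x, y) can satisfy f = f_x = f_y = 0. In particular no (x, y) ∈ {−4, ..., 4}² is singular; the curve is smooth.


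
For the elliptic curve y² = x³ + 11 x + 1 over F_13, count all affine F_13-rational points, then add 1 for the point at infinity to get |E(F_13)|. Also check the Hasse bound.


Affine points = {(0, 1), (0, 12), (1, 0), (3, 3), (3, 10), (5, 5), (5, 8), (6, 6), (6, 7), (8, 4), (8, 9), (9, 6), (9, 7), (11, 6), (11, 7)}; affine count = 15; |E(F_13)| = 16.

Discriminant check: Δ ∝ 4a³ + 27b² = 4·11³ + 27·1² = 4·1331 + 27·1 ≡ 8 (mod 13). Nonzero ⇒ E is nonsingular.
For each x ∈ F_13, compute rhs = x³ + 11·x + 1 mod 13, then count y ∈ F_13 with y² ≡ rhs.
  x = 0: rhs = 1, matching y values: 1, 12 (2 points).
  x = 1: rhs = 0, matching y values: 0 (1 points).
  x = 2: rhs = 5, matching y values: none (0 points).
  x = 3: rhs = 9, matching y values: 3, 10 (2 points).
  x = 4: rhs = 5, matching y values: none (0 points).
  x = 5: rhs = 12, matching y values: 5, 8 (2 points).
  x = 6: rhs = 10, matching y values: 6, 7 (2 points).
  x = 7: rhs = 5, matching y values: none (0 points).
  x = 8: rhs = 3, matching y values: 4, 9 (2 points).
  x = 9: rhs = 10, matching y values: 6, 7 (2 points).
  x = 10: rhs = 6, matching y values: none (0 points).
  x = 11: rhs = 10, matching y values: 6, 7 (2 points).
  x = 12: rhs = 2, matching y values: none (0 points).
Total affine count: 15.
Full point count |E(F_13)| = 15 + 1 = 16.
Hasse bound: |16 − (13+1)| = |2| = 2 ≤ 2√13 ≈ 7.2111 ✓.


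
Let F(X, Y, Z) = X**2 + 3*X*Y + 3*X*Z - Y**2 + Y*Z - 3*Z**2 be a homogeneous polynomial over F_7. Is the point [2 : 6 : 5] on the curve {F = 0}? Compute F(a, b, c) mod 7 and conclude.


F(2,6,5) ≡ 3 (mod 7); P is NOT on the curve.

Evaluate F(2, 6, 5) term-by-term (mod 7).
  X**2 ↦ 1·4·1·1 = 4
  3*X*Y ↦ 3·2·6·1 = 36
  3*X*Z ↦ 3·2·1·5 = 30
  -Y**2 ↦ -1·1·36·1 = -36
  Y*Z ↦ 1·1·6·5 = 30
  -3*Z**2 ↦ -3·1·1·25 = -75
Sum: F(2, 6, 5) = (4) + (36) + (30) + (-36) + (30) + (-75) = -11.
Reducing mod 7: -11 ≡ 3 (mod 7).
Since F(a, b, c) ≡ 3 ≠ 0 (mod 7), P does NOT lie on the curve.


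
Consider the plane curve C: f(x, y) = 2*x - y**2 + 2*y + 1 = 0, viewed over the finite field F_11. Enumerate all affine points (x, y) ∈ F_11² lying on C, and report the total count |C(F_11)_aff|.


Affine F_11-points: {(1, 3), (1, 10), (5, 0), (5, 2), (6, 6), (6, 7), (7, 5), (7, 8), (9, 4), (9, 9), (10, 1)}; count = 11.

For each of the 121 pairs (x, y) ∈ F_11², evaluate f(x, y) mod 11. Record the zeros.
  x = 0: [0↦1, 1↦2, 2↦1, 3↦9, 4↦4, 5↦8, 6↦10, 7↦10, 8↦8, 9↦4, 10↦9]  zeros at y ∈ ∅
  x = 1: [0↦3, 1↦4, 2↦3, 3↦0, 4↦6, 5↦10, 6↦1, 7↦1, 8↦10, 9↦6, 10↦0]  zeros at y ∈ {3, 10}
  x = 2: [0↦5, 1↦6, 2↦5, 3↦2, 4↦8, 5↦1, 6↦3, 7↦3, 8↦1, 9↦8, 10↦2]  zeros at y ∈ ∅
  x = 3: [0↦7, 1↦8, 2↦7, 3↦4, 4↦10, 5↦3, 6↦5, 7↦5, 8↦3, 9↦10, 10↦4]  zeros at y ∈ ∅
  x = 4: [0↦9, 1↦10, 2↦9, 3↦6, 4↦1, 5↦5, 6↦7, 7↦7, 8↦5, 9↦1, 10↦6]  zeros at y ∈ ∅
  x = 5: [0↦0, 1↦1, 2↦0, 3↦8, 4↦3, 5↦7, 6↦9, 7↦9, 8↦7, 9↦3, 10↦8]  zeros at y ∈ {0, 2}
  x = 6: [0↦2, 1↦3, 2↦2, 3↦10, 4↦5, 5↦9, 6↦0, 7↦0, 8↦9, 9↦5, 10↦10]  zeros at y ∈ {6, 7}
  x = 7: [0↦4, 1↦5, 2↦4, 3↦1, 4↦7, 5↦0, 6↦2, 7↦2, 8↦0, 9↦7, 10↦1]  zeros at y ∈ {5, 8}
  x = 8: [0↦6, 1↦7, 2↦6, 3↦3, 4↦9, 5↦2, 6↦4, 7↦4, 8↦2, 9↦9, 10↦3]  zeros at y ∈ ∅
  x = 9: [0↦8, 1↦9, 2↦8, 3↦5, 4↦0, 5↦4, 6↦6, 7↦6, 8↦4, 9↦0, 10↦5]  zeros at y ∈ {4, 9}
  x = 10: [0↦10, 1↦0, 2↦10, 3↦7, 4↦2, 5↦6, 6↦8, 7↦8, 8↦6, 9↦2, 10↦7]  zeros at y ∈ {1}
Collecting zeros: affine points = {(1, 3), (1, 10), (5, 0), (5, 2), (6, 6), (6, 7), (7, 5), (7, 8), (9, 4), (9, 9), (10, 1)}.
Total count |C(F_11)_aff| = 11.


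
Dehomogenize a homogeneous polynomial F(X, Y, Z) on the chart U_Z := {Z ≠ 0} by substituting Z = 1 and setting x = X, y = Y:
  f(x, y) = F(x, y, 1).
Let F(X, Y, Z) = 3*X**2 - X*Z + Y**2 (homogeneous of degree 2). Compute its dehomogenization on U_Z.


f(x, y) = 3*x**2 - x + y**2

On U_Z we set Z = 1. Each monomial c·X^i·Y^j·Z^k in F becomes c·x^i·y^j·1^k = c·x^i·y^j.
Substituting Z = 1: F(X, Y, 1) = 3*x**2 - x + y**2.
Note: deg(f) ≤ deg(F) = 2; strict inequality happens when F is divisible by Z (lost terms).


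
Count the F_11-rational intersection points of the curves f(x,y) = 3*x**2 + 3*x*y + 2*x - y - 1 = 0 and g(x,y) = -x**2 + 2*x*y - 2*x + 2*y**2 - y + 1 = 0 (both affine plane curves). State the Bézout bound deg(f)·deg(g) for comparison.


Common zeros: ∅; count = 0; Bézout bound = 4.

deg(f) = 2, deg(g) = 2, so Bézout bound = 4.
Scan x ∈ F_11. For each x, list the y ∈ F_11 with f(x, y) ≡ 0 and those with g(x, y) ≡ 0 (mod 11); the common zeros in that column are the intersection.
  x = 0: f ≡ 0 at y ∈ {10}; g ≡ 0 at y ∈ {8, 9}; common: ∅.
  x = 1: f ≡ 0 at y ∈ {9}; g ≡ 0 at y ∈ ∅; common: ∅.
  x = 2: f ≡ 0 at y ∈ {8}; g ≡ 0 at y ∈ ∅; common: ∅.
  x = 3: f ≡ 0 at y ∈ {7}; g ≡ 0 at y ∈ {6, 8}; common: ∅.
  x = 4: f ≡ 0 at y ∈ {0, 1, 2, 3, 4, 5, 6, 7, 8, 9, 10}; g ≡ 0 at y ∈ ∅; common: ∅.
  x = 5: f ≡ 0 at y ∈ {5}; g ≡ 0 at y ∈ {3, 9}; common: ∅.
  x = 6: f ≡ 0 at y ∈ {4}; g ≡ 0 at y ∈ ∅; common: ∅.
  x = 7: f ≡ 0 at y ∈ {3}; g ≡ 0 at y ∈ {4, 6}; common: ∅.
  x = 8: f ≡ 0 at y ∈ {2}; g ≡ 0 at y ∈ ∅; common: ∅.
  x = 9: f ≡ 0 at y ∈ {1}; g ≡ 0 at y ∈ ∅; common: ∅.
  x = 10: f ≡ 0 at y ∈ {0}; g ≡ 0 at y ∈ {3, 4}; common: ∅.
Collecting: common zeros = ∅, so the count is 0.
Comparison with the Bézout bound: 0 ≤ 4 = deg(f)·deg(g), as expected for curves with no common component (the affine F_11-count falls short of the bound because intersections may lie at infinity, over extension fields, or carry multiplicity).


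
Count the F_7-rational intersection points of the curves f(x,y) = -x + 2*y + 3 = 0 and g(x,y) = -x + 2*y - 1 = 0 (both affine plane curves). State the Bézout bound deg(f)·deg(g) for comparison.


Common zeros: ∅; count = 0; Bézout bound = 1.

deg(f) = 1, deg(g) = 1, so Bézout bound = 1.
Scan x ∈ F_7. For each x, list the y ∈ F_7 with f(x, y) ≡ 0 and those with g(x, y) ≡ 0 (mod 7); the common zeros in that column are the intersection.
  x = 0: f ≡ 0 at y ∈ {2}; g ≡ 0 at y ∈ {4}; common: ∅.
  x = 1: f ≡ 0 at y ∈ {6}; g ≡ 0 at y ∈ {1}; common: ∅.
  x = 2: f ≡ 0 at y ∈ {3}; g ≡ 0 at y ∈ {5}; common: ∅.
  x = 3: f ≡ 0 at y ∈ {0}; g ≡ 0 at y ∈ {2}; common: ∅.
  x = 4: f ≡ 0 at y ∈ {4}; g ≡ 0 at y ∈ {6}; common: ∅.
  x = 5: f ≡ 0 at y ∈ {1}; g ≡ 0 at y ∈ {3}; common: ∅.
  x = 6: f ≡ 0 at y ∈ {5}; g ≡ 0 at y ∈ {0}; common: ∅.
Collecting: common zeros = ∅, so the count is 0.
Comparison with the Bézout bound: 0 ≤ 1 = deg(f)·deg(g), as expected for curves with no common component (the affine F_7-count falls short of the bound because intersections may lie at infinity, over extension fields, or carry multiplicity).


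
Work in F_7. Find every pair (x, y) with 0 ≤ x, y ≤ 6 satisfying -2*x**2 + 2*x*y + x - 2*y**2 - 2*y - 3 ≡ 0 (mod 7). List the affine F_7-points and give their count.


Affine F_7-points: {(0, 1), (0, 5), (2, 3), (2, 5), (5, 1), (5, 3)}; count = 6.

For each of the 49 pairs (x, y) ∈ F_7², evaluate f(x, y) mod 7. Record the zeros.
  x = 0: [0↦4, 1↦0, 2↦6, 3↦1, 4↦6, 5↦0, 6↦4]  zeros at y ∈ {1, 5}
  x = 1: [0↦3, 1↦1, 2↦2, 3↦6, 4↦6, 5↦2, 6↦1]  zeros at y ∈ ∅
  x = 2: [0↦5, 1↦5, 2↦1, 3↦0, 4↦2, 5↦0, 6↦1]  zeros at y ∈ {3, 5}
  x = 3: [0↦3, 1↦5, 2↦3, 3↦4, 4↦1, 5↦1, 6↦4]  zeros at y ∈ ∅
  x = 4: [0↦4, 1↦1, 2↦1, 3↦4, 4↦3, 5↦5, 6↦3]  zeros at y ∈ ∅
  x = 5: [0↦1, 1↦0, 2↦2, 3↦0, 4↦1, 5↦5, 6↦5]  zeros at y ∈ {1, 3}
  x = 6: [0↦1, 1↦2, 2↦6, 3↦6, 4↦2, 5↦1, 6↦3]  zeros at y ∈ ∅
Collecting zeros: affine points = {(0, 1), (0, 5), (2, 3), (2, 5), (5, 1), (5, 3)}.
Total count |C(F_7)_aff| = 6.


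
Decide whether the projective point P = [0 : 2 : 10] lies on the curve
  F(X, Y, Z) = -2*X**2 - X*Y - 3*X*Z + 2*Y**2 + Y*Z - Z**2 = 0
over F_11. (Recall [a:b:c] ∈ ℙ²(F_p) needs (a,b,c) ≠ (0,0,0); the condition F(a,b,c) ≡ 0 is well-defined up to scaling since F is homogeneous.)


F(0,2,10) ≡ 5 (mod 11); P is NOT on the curve.

Evaluate F(0, 2, 10) term-by-term (mod 11).
  -2*X**2 ↦ -2·0·1·1 = 0
  -X*Y ↦ -1·0·2·1 = 0
  -3*X*Z ↦ -3·0·1·10 = 0
  2*Y**2 ↦ 2·1·4·1 = 8
  Y*Z ↦ 1·1·2·10 = 20
  -Z**2 ↦ -1·1·1·100 = -100
Sum: F(0, 2, 10) = (0) + (0) + (0) + (8) + (20) + (-100) = -72.
Reducing mod 11: -72 ≡ 5 (mod 11).
Since F(a, b, c) ≡ 5 ≠ 0 (mod 11), P does NOT lie on the curve.


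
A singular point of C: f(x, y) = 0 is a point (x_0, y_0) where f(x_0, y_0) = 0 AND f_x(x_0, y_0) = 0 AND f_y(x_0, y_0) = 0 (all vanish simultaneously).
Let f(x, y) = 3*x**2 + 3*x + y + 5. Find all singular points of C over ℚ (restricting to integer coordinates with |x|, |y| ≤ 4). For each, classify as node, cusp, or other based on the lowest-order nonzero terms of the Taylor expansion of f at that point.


No singular points in the scanned grid; C is smooth there.

Compute partial derivatives:
  f_x = 6*x + 3.
  f_y = 1.
f_y = 1 is a nonzero constant, so f_y never vanishes: no point (x, y) can satisfy f = f_x = f_y = 0. In particular no (x, y) ∈ {−4, ..., 4}² is singular; the curve is smooth.


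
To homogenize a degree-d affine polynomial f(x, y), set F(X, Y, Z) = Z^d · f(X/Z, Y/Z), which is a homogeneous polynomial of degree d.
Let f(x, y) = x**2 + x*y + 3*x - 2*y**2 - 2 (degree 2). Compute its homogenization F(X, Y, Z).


F(X, Y, Z) = X**2 + X*Y + 3*X*Z - 2*Y**2 - 2*Z**2

deg(f) = 2.
Substitute x = X/Z, y = Y/Z into f, then multiply by Z^2.
  monomial 1·x^2·y^0 ↦ 1·X^2·Y^0·Z^0.
  monomial 1·x^1·y^1 ↦ 1·X^1·Y^1·Z^0.
  monomial 3·x^1·y^0 ↦ 3·X^1·Y^0·Z^1.
  monomial -2·x^0·y^2 ↦ -2·X^0·Y^2·Z^0.
  monomial -2·x^0·y^0 ↦ -2·X^0·Y^0·Z^2.
Collecting: F(X, Y, Z) = X**2 + X*Y + 3*X*Z - 2*Y**2 - 2*Z**2.


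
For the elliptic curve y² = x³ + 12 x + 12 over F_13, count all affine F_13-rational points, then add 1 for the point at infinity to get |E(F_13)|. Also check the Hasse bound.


Affine points = {(0, 5), (0, 8), (1, 5), (1, 8), (3, 6), (3, 7), (6, 1), (6, 12), (7, 6), (7, 7), (8, 3), (8, 10), (9, 2), (9, 11), (10, 1), (10, 12), (12, 5), (12, 8)}; affine count = 18; |E(F_13)| = 19.

Discriminant check: Δ ∝ 4a³ + 27b² = 4·12³ + 27·12² = 4·1728 + 27·144 ≡ 10 (mod 13). Nonzero ⇒ E is nonsingular.
For each x ∈ F_13, compute rhs = x³ + 12·x + 12 mod 13, then count y ∈ F_13 with y² ≡ rhs.
  x = 0: rhs = 12, matching y values: 5, 8 (2 points).
  x = 1: rhs = 12, matching y values: 5, 8 (2 points).
  x = 2: rhs = 5, matching y values: none (0 points).
  x = 3: rhs = 10, matching y values: 6, 7 (2 points).
  x = 4: rhs = 7, matching y values: none (0 points).
  x = 5: rhs = 2, matching y values: none (0 points).
  x = 6: rhs = 1, matching y values: 1, 12 (2 points).
  x = 7: rhs = 10, matching y values: 6, 7 (2 points).
  x = 8: rhs = 9, matching y values: 3, 10 (2 points).
  x = 9: rhs = 4, matching y values: 2, 11 (2 points).
  x = 10: rhs = 1, matching y values: 1, 12 (2 points).
  x = 11: rhs = 6, matching y values: none (0 points).
  x = 12: rhs = 12, matching y values: 5, 8 (2 points).
Total affine count: 18.
Full point count |E(F_13)| = 18 + 1 = 19.
Hasse bound: |19 − (13+1)| = |5| = 5 ≤ 2√13 ≈ 7.2111 ✓.


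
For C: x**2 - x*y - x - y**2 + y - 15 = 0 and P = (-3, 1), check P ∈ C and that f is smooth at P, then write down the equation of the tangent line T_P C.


Tangent line at P: -8*x + 2*y - 26 = 0.

Step 1: f(-3, 1) = 0, so P lies on C.
Step 2: partial derivatives
  f_x(x, y) = 2*x - y - 1, f_y(x, y) = -x - 2*y + 1.
  f_x(P) = -8, f_y(P) = 2 (gradient nonzero, so P is smooth).
Step 3: tangent line at P: -8·(x − -3) + 2·(y − 1) = 0.
Expanding: -8*x + 2*y - 26 = 0.


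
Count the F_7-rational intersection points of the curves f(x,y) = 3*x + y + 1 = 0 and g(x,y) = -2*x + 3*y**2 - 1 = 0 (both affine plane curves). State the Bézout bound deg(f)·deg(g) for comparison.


Common zeros: ∅; count = 0; Bézout bound = 2.

deg(f) = 1, deg(g) = 2, so Bézout bound = 2.
Scan x ∈ F_7. For each x, list the y ∈ F_7 with f(x, y) ≡ 0 and those with g(x, y) ≡ 0 (mod 7); the common zeros in that column are the intersection.
  x = 0: f ≡ 0 at y ∈ {6}; g ≡ 0 at y ∈ ∅; common: ∅.
  x = 1: f ≡ 0 at y ∈ {3}; g ≡ 0 at y ∈ {1, 6}; common: ∅.
  x = 2: f ≡ 0 at y ∈ {0}; g ≡ 0 at y ∈ {2, 5}; common: ∅.
  x = 3: f ≡ 0 at y ∈ {4}; g ≡ 0 at y ∈ {0}; common: ∅.
  x = 4: f ≡ 0 at y ∈ {1}; g ≡ 0 at y ∈ ∅; common: ∅.
  x = 5: f ≡ 0 at y ∈ {5}; g ≡ 0 at y ∈ ∅; common: ∅.
  x = 6: f ≡ 0 at y ∈ {2}; g ≡ 0 at y ∈ {3, 4}; common: ∅.
Collecting: common zeros = ∅, so the count is 0.
Comparison with the Bézout bound: 0 ≤ 2 = deg(f)·deg(g), as expected for curves with no common component (the affine F_7-count falls short of the bound because intersections may lie at infinity, over extension fields, or carry multiplicity).


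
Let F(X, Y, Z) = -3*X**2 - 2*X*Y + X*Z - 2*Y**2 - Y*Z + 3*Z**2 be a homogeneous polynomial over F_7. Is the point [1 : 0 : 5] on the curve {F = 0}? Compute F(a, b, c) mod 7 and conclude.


F(1,0,5) ≡ 0 (mod 7); P is on the curve.

Evaluate F(1, 0, 5) term-by-term (mod 7).
  -3*X**2 ↦ -3·1·1·1 = -3
  -2*X*Y ↦ -2·1·0·1 = 0
  X*Z ↦ 1·1·1·5 = 5
  -2*Y**2 ↦ -2·1·0·1 = 0
  -Y*Z ↦ -1·1·0·5 = 0
  3*Z**2 ↦ 3·1·1·25 = 75
Sum: F(1, 0, 5) = (-3) + (0) + (5) + (0) + (0) + (75) = 77.
Reducing mod 7: 77 ≡ 0 (mod 7).
Since F(a, b, c) ≡ 0 (mod 7), P lies on the curve.


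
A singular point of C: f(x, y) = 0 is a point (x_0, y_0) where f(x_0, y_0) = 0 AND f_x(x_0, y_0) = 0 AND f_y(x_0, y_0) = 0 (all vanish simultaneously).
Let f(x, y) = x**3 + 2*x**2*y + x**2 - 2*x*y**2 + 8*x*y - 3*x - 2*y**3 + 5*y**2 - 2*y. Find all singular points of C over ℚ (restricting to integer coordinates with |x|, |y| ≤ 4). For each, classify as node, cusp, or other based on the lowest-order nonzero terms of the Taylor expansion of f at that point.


Singular points: {(-1, 1)}; classification: cusp.

Compute partial derivatives:
  f_x = 3*x**2 + 4*x*y + 2*x - 2*y**2 + 8*y - 3.
  f_y = 2*x**2 - 4*x*y + 8*x - 6*y**2 + 10*y - 2.
Scan x_0 ∈ {−4, ..., 4}. For each x_0, f_y(x_0, y) is a polynomial in y; find its integer roots y ∈ {−4, ..., 4}, then test f_x and f at those candidates.
  x = -4: f_y(-4, y) = -6*y**2 + 26*y - 2; no integer root y with |y| ≤ 4.
  x = -3: f_y(-3, y) = -6*y**2 + 22*y - 8; no integer root y with |y| ≤ 4.
  x = -2: f_y(-2, y) = -6*y**2 + 18*y - 10; no integer root y with |y| ≤ 4.
  x = -1: f_y(-1, y) = -6*y**2 + 14*y - 8; vanishes at y ∈ {1}. (-1, 1): f_x = 0, f = 0 — SINGULAR.
  x = 0: f_y(0, y) = -6*y**2 + 10*y - 2; no integer root y with |y| ≤ 4.
  x = 1: f_y(1, y) = -6*y**2 + 6*y + 8; no integer root y with |y| ≤ 4.
  x = 2: f_y(2, y) = -6*y**2 + 2*y + 22; no integer root y with |y| ≤ 4.
  x = 3: f_y(3, y) = -6*y**2 - 2*y + 40; no integer root y with |y| ≤ 4.
  x = 4: f_y(4, y) = -6*y**2 - 6*y + 62; no integer root y with |y| ≤ 4.
Only singular point on the grid: (-1, 1).
Classify: substitute x = -1 + u, y = 1 + v and expand: f = u**3 + 2*u**2*v - 2*u*v**2 - 2*v**3 + v**2.
No constant or linear terms (consistent with a singular point). Quadratic part: v**2. Cubic part: u**3 + 2*u**2*v - 2*u*v**2 - 2*v**3.
The quadratic part v**2 is a perfect square, so there is a single (double) tangent line v = 0, i.e. y = 1. Restricting the cubic part to that line (v = 0) leaves u**3 ≠ 0, so f is not divisible by v and the branch is v² ≈ -u**3 to lowest order — this is a cusp.
Classification: cusp.


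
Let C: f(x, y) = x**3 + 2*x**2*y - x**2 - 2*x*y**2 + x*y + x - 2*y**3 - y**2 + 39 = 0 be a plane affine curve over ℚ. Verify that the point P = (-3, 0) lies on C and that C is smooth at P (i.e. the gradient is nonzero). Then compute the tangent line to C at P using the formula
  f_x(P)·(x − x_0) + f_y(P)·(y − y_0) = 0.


Tangent line at P: 34*x + 15*y + 102 = 0.

Step 1: f(-3, 0) = 0, so P lies on C.
Step 2: partial derivatives
  f_x(x, y) = 3*x**2 + 4*x*y - 2*x - 2*y**2 + y + 1, f_y(x, y) = 2*x**2 - 4*x*y + x - 6*y**2 - 2*y.
  f_x(P) = 34, f_y(P) = 15 (gradient nonzero, so P is smooth).
Step 3: tangent line at P: 34·(x − -3) + 15·(y − 0) = 0.
Expanding: 34*x + 15*y + 102 = 0.


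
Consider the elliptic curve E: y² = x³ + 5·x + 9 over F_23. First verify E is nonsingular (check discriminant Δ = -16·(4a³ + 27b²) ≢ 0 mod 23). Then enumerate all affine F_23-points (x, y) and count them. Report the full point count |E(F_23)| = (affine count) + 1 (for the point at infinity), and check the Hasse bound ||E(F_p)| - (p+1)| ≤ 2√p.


Affine points = {(0, 3), (0, 20), (2, 2), (2, 21), (4, 1), (4, 22), (6, 5), (6, 18), (8, 3), (8, 20), (9, 1), (9, 22), (10, 1), (10, 22), (12, 7), (12, 16), (15, 3), (15, 20), (17, 4), (17, 19), (20, 6), (20, 17), (22, 7), (22, 16)}; affine count = 24; |E(F_23)| = 25.

Discriminant check: Δ ∝ 4a³ + 27b² = 4·5³ + 27·9² = 4·125 + 27·81 ≡ 19 (mod 23). Nonzero ⇒ E is nonsingular.
For each x ∈ F_23, compute rhs = x³ + 5·x + 9 mod 23, then count y ∈ F_23 with y² ≡ rhs.
  x = 0: rhs = 9, matching y values: 3, 20 (2 points).
  x = 1: rhs = 15, matching y values: none (0 points).
  x = 2: rhs = 4, matching y values: 2, 21 (2 points).
  x = 3: rhs = 5, matching y values: none (0 points).
  x = 4: rhs = 1, matching y values: 1, 22 (2 points).
  x = 5: rhs = 21, matching y values: none (0 points).
  x = 6: rhs = 2, matching y values: 5, 18 (2 points).
  x = 7: rhs = 19, matching y values: none (0 points).
  x = 8: rhs = 9, matching y values: 3, 20 (2 points).
  x = 9: rhs = 1, matching y values: 1, 22 (2 points).
  x = 10: rhs = 1, matching y values: 1, 22 (2 points).
  x = 11: rhs = 15, matching y values: none (0 points).
  x = 12: rhs = 3, matching y values: 7, 16 (2 points).
  x = 13: rhs = 17, matching y values: none (0 points).
  x = 14: rhs = 17, matching y values: none (0 points).
  x = 15: rhs = 9, matching y values: 3, 20 (2 points).
  x = 16: rhs = 22, matching y values: none (0 points).
  x = 17: rhs = 16, matching y values: 4, 19 (2 points).
  x = 18: rhs = 20, matching y values: none (0 points).
  x = 19: rhs = 17, matching y values: none (0 points).
  x = 20: rhs = 13, matching y values: 6, 17 (2 points).
  x = 21: rhs = 14, matching y values: none (0 points).
  x = 22: rhs = 3, matching y values: 7, 16 (2 points).
Total affine count: 24.
Full point count |E(F_23)| = 24 + 1 = 25.
Hasse bound: |25 − (23+1)| = |1| = 1 ≤ 2√23 ≈ 9.5917 ✓.


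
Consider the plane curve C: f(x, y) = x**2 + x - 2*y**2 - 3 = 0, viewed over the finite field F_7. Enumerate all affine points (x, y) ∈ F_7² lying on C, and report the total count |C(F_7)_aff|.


Affine F_7-points: {(0, 3), (0, 4), (3, 1), (3, 6), (6, 3), (6, 4)}; count = 6.

For each of the 49 pairs (x, y) ∈ F_7², evaluate f(x, y) mod 7. Record the zeros.
  x = 0: [0↦4, 1↦2, 2↦3, 3↦0, 4↦0, 5↦3, 6↦2]  zeros at y ∈ {3, 4}
  x = 1: [0↦6, 1↦4, 2↦5, 3↦2, 4↦2, 5↦5, 6↦4]  zeros at y ∈ ∅
  x = 2: [0↦3, 1↦1, 2↦2, 3↦6, 4↦6, 5↦2, 6↦1]  zeros at y ∈ ∅
  x = 3: [0↦2, 1↦0, 2↦1, 3↦5, 4↦5, 5↦1, 6↦0]  zeros at y ∈ {1, 6}
  x = 4: [0↦3, 1↦1, 2↦2, 3↦6, 4↦6, 5↦2, 6↦1]  zeros at y ∈ ∅
  x = 5: [0↦6, 1↦4, 2↦5, 3↦2, 4↦2, 5↦5, 6↦4]  zeros at y ∈ ∅
  x = 6: [0↦4, 1↦2, 2↦3, 3↦0, 4↦0, 5↦3, 6↦2]  zeros at y ∈ {3, 4}
Collecting zeros: affine points = {(0, 3), (0, 4), (3, 1), (3, 6), (6, 3), (6, 4)}.
Total count |C(F_7)_aff| = 6.


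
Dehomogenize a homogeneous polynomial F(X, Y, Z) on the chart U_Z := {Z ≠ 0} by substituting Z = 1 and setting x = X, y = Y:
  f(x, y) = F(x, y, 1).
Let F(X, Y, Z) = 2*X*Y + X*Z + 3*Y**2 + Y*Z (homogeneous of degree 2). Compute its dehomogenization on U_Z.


f(x, y) = 2*x*y + x + 3*y**2 + y

On U_Z we set Z = 1. Each monomial c·X^i·Y^j·Z^k in F becomes c·x^i·y^j·1^k = c·x^i·y^j.
Substituting Z = 1: F(X, Y, 1) = 2*x*y + x + 3*y**2 + y.
Note: deg(f) ≤ deg(F) = 2; strict inequality happens when F is divisible by Z (lost terms).


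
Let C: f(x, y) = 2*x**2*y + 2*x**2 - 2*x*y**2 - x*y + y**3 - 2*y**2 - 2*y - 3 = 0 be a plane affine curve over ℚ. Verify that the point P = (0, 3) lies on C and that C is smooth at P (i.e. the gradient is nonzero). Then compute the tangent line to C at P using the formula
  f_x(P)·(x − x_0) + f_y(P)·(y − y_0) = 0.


Tangent line at P: -21*x + 13*y - 39 = 0.

Step 1: f(0, 3) = 0, so P lies on C.
Step 2: partial derivatives
  f_x(x, y) = 4*x*y + 4*x - 2*y**2 - y, f_y(x, y) = 2*x**2 - 4*x*y - x + 3*y**2 - 4*y - 2.
  f_x(P) = -21, f_y(P) = 13 (gradient nonzero, so P is smooth).
Step 3: tangent line at P: -21·(x − 0) + 13·(y − 3) = 0.
Expanding: -21*x + 13*y - 39 = 0.


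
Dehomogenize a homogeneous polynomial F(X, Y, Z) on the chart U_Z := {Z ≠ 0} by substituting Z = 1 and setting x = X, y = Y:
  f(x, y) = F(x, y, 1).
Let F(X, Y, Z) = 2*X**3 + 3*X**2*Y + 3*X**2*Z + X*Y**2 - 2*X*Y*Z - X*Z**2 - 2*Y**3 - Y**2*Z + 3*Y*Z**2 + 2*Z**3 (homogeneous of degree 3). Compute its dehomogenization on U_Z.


f(x, y) = 2*x**3 + 3*x**2*y + 3*x**2 + x*y**2 - 2*x*y - x - 2*y**3 - y**2 + 3*y + 2

On U_Z we set Z = 1. Each monomial c·X^i·Y^j·Z^k in F becomes c·x^i·y^j·1^k = c·x^i·y^j.
Substituting Z = 1: F(X, Y, 1) = 2*x**3 + 3*x**2*y + 3*x**2 + x*y**2 - 2*x*y - x - 2*y**3 - y**2 + 3*y + 2.
Note: deg(f) ≤ deg(F) = 3; strict inequality happens when F is divisible by Z (lost terms).


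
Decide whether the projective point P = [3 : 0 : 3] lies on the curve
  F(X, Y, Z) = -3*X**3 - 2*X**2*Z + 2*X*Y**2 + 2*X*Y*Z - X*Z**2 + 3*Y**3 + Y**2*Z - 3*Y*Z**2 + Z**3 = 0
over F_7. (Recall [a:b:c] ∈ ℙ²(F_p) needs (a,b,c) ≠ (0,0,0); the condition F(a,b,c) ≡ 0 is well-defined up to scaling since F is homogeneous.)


F(3,0,3) ≡ 5 (mod 7); P is NOT on the curve.

Evaluate F(3, 0, 3) term-by-term (mod 7).
  -3*X**3 ↦ -3·27·1·1 = -81
  -2*X**2*Z ↦ -2·9·1·3 = -54
  2*X*Y**2 ↦ 2·3·0·1 = 0
  2*X*Y*Z ↦ 2·3·0·3 = 0
  -X*Z**2 ↦ -1·3·1·9 = -27
  3*Y**3 ↦ 3·1·0·1 = 0
  Y**2*Z ↦ 1·1·0·3 = 0
  -3*Y*Z**2 ↦ -3·1·0·9 = 0
  Z**3 ↦ 1·1·1·27 = 27
Sum: F(3, 0, 3) = (-81) + (-54) + (0) + (0) + (-27) + (0) + (0) + (0) + (27) = -135.
Reducing mod 7: -135 ≡ 5 (mod 7).
Since F(a, b, c) ≡ 5 ≠ 0 (mod 7), P does NOT lie on the curve.


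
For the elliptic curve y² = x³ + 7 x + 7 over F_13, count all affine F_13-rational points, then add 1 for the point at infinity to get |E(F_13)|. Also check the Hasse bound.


Affine points = {(2, 4), (2, 9), (3, 4), (3, 9), (7, 3), (7, 10), (8, 4), (8, 9), (12, 5), (12, 8)}; affine count = 10; |E(F_13)| = 11.

Discriminant check: Δ ∝ 4a³ + 27b² = 4·7³ + 27·7² = 4·343 + 27·49 ≡ 4 (mod 13). Nonzero ⇒ E is nonsingular.
For each x ∈ F_13, compute rhs = x³ + 7·x + 7 mod 13, then count y ∈ F_13 with y² ≡ rhs.
  x = 0: rhs = 7, matching y values: none (0 points).
  x = 1: rhs = 2, matching y values: none (0 points).
  x = 2: rhs = 3, matching y values: 4, 9 (2 points).
  x = 3: rhs = 3, matching y values: 4, 9 (2 points).
  x = 4: rhs = 8, matching y values: none (0 points).
  x = 5: rhs = 11, matching y values: none (0 points).
  x = 6: rhs = 5, matching y values: none (0 points).
  x = 7: rhs = 9, matching y values: 3, 10 (2 points).
  x = 8: rhs = 3, matching y values: 4, 9 (2 points).
  x = 9: rhs = 6, matching y values: none (0 points).
  x = 10: rhs = 11, matching y values: none (0 points).
  x = 11: rhs = 11, matching y values: none (0 points).
  x = 12: rhs = 12, matching y values: 5, 8 (2 points).
Total affine count: 10.
Full point count |E(F_13)| = 10 + 1 = 11.
Hasse bound: |11 − (13+1)| = |-3| = 3 ≤ 2√13 ≈ 7.2111 ✓.


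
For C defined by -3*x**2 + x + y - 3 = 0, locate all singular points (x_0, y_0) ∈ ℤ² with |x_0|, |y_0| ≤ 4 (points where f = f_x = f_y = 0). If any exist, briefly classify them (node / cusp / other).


No singular points in the scanned grid; C is smooth there.

Compute partial derivatives:
  f_x = 1 - 6*x.
  f_y = 1.
f_y = 1 is a nonzero constant, so f_y never vanishes: no point (x, y) can satisfy f = f_x = f_y = 0. In particular no (x, y) ∈ {−4, ..., 4}² is singular; the curve is smooth.


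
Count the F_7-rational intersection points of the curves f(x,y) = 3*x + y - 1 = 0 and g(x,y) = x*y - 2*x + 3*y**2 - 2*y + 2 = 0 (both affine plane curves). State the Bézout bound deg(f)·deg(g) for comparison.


Common zeros: {(1, 5)}; count = 1; Bézout bound = 2.

deg(f) = 1, deg(g) = 2, so Bézout bound = 2.
Scan x ∈ F_7. For each x, list the y ∈ F_7 with f(x, y) ≡ 0 and those with g(x, y) ≡ 0 (mod 7); the common zeros in that column are the intersection.
  x = 0: f ≡ 0 at y ∈ {1}; g ≡ 0 at y ∈ {4, 6}; common: ∅.
  x = 1: f ≡ 0 at y ∈ {5}; g ≡ 0 at y ∈ {0, 5}; common: {5}.
  x = 2: f ≡ 0 at y ∈ {2}; g ≡ 0 at y ∈ ∅; common: ∅.
  x = 3: f ≡ 0 at y ∈ {6}; g ≡ 0 at y ∈ {1}; common: ∅.
  x = 4: f ≡ 0 at y ∈ {3}; g ≡ 0 at y ∈ ∅; common: ∅.
  x = 5: f ≡ 0 at y ∈ {0}; g ≡ 0 at y ∈ {3}; common: ∅.
  x = 6: f ≡ 0 at y ∈ {4}; g ≡ 0 at y ∈ ∅; common: ∅.
Collecting: common zeros = {(1, 5)}, so the count is 1.
Comparison with the Bézout bound: 1 ≤ 2 = deg(f)·deg(g), as expected for curves with no common component (the affine F_7-count falls short of the bound because intersections may lie at infinity, over extension fields, or carry multiplicity).


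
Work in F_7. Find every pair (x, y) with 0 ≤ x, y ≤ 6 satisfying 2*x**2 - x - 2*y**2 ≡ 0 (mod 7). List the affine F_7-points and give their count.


Affine F_7-points: {(0, 0), (1, 2), (1, 5), (3, 2), (3, 5), (4, 0)}; count = 6.

For each of the 49 pairs (x, y) ∈ F_7², evaluate f(x, y) mod 7. Record the zeros.
  x = 0: [0↦0, 1↦5, 2↦6, 3↦3, 4↦3, 5↦6, 6↦5]  zeros at y ∈ {0}
  x = 1: [0↦1, 1↦6, 2↦0, 3↦4, 4↦4, 5↦0, 6↦6]  zeros at y ∈ {2, 5}
  x = 2: [0↦6, 1↦4, 2↦5, 3↦2, 4↦2, 5↦5, 6↦4]  zeros at y ∈ ∅
  x = 3: [0↦1, 1↦6, 2↦0, 3↦4, 4↦4, 5↦0, 6↦6]  zeros at y ∈ {2, 5}
  x = 4: [0↦0, 1↦5, 2↦6, 3↦3, 4↦3, 5↦6, 6↦5]  zeros at y ∈ {0}
  x = 5: [0↦3, 1↦1, 2↦2, 3↦6, 4↦6, 5↦2, 6↦1]  zeros at y ∈ ∅
  x = 6: [0↦3, 1↦1, 2↦2, 3↦6, 4↦6, 5↦2, 6↦1]  zeros at y ∈ ∅
Collecting zeros: affine points = {(0, 0), (1, 2), (1, 5), (3, 2), (3, 5), (4, 0)}.
Total count |C(F_7)_aff| = 6.


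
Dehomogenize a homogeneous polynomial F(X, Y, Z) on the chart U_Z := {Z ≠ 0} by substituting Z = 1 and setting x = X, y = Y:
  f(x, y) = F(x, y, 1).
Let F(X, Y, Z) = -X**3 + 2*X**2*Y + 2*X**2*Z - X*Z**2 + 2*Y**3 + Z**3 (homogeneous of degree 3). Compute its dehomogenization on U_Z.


f(x, y) = -x**3 + 2*x**2*y + 2*x**2 - x + 2*y**3 + 1

On U_Z we set Z = 1. Each monomial c·X^i·Y^j·Z^k in F becomes c·x^i·y^j·1^k = c·x^i·y^j.
Substituting Z = 1: F(X, Y, 1) = -x**3 + 2*x**2*y + 2*x**2 - x + 2*y**3 + 1.
Note: deg(f) ≤ deg(F) = 3; strict inequality happens when F is divisible by Z (lost terms).


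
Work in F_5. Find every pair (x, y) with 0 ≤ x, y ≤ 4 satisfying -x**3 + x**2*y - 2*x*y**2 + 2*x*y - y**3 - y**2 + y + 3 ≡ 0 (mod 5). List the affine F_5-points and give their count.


Affine F_5-points: {(0, 3), (1, 2), (1, 3), (2, 0), (2, 2), (2, 3), (4, 2)}; count = 7.

For each of the 25 pairs (x, y) ∈ F_5², evaluate f(x, y) mod 5. Record the zeros.
  x = 0: [0↦3, 1↦2, 2↦3, 3↦0, 4↦2]  zeros at y ∈ {3}
  x = 1: [0↦2, 1↦2, 2↦0, 3↦0, 4↦1]  zeros at y ∈ {2, 3}
  x = 2: [0↦0, 1↦3, 2↦0, 3↦0, 4↦2]  zeros at y ∈ {0, 2, 3}
  x = 3: [0↦1, 1↦4, 2↦2, 3↦4, 4↦4]  zeros at y ∈ ∅
  x = 4: [0↦4, 1↦4, 2↦0, 3↦1, 4↦1]  zeros at y ∈ {2}
Collecting zeros: affine points = {(0, 3), (1, 2), (1, 3), (2, 0), (2, 2), (2, 3), (4, 2)}.
Total count |C(F_5)_aff| = 7.
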